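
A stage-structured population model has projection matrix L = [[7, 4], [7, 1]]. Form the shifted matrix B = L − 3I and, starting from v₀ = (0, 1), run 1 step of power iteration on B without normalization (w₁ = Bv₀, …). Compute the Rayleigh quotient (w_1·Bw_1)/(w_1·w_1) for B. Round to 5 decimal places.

B = L − 3I has rows (4, 4); (7, -2)
w1 = Bv₀ = (4·0 + 4·1; 7·0 + (-2)·1) = (4, -2)
Bw1 = (8, 32)
w1·Bw1 = -32; w1·w1 = 20; μ ≈ -32/20 = -1.60000

μ ≈ -1.60000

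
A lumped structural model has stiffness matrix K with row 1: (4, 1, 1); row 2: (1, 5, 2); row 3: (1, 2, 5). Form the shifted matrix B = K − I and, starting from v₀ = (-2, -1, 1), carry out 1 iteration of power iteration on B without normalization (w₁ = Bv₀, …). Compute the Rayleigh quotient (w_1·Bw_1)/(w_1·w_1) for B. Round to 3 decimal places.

B = K − I has rows (3, 1, 1); (1, 4, 2); (1, 2, 4)
w1 = Bv₀ = (3·(-2) + 1·(-1) + 1·1; 1·(-2) + 4·(-1) + 2·1; 1·(-2) + 2·(-1) + 4·1) = (-6, -4, 0)
Bw1 = (-22, -22, -14)
w1·Bw1 = 220; w1·w1 = 52; μ ≈ 220/52 = 4.231

4.231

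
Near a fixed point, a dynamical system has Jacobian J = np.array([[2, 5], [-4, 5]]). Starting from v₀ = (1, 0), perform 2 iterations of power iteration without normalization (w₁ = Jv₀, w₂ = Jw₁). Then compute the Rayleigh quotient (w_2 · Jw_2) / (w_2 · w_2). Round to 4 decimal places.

λ ≈ 4.6923

w1 = Jv₀ = (2·1 + 5·0; (-4)·1 + 5·0) = (2, -4)
w2 = Jw1 = (2·2 + 5·(-4); (-4)·2 + 5·(-4)) = (-16, -28)
Jw2 = (-172, -76)
w2·Jw2 = (-16)·(-172) + (-28)·(-76) = 4880; w2·w2 = (-16)·(-16) + (-28)·(-28) = 1040
λ ≈ 4880/1040 = 4.6923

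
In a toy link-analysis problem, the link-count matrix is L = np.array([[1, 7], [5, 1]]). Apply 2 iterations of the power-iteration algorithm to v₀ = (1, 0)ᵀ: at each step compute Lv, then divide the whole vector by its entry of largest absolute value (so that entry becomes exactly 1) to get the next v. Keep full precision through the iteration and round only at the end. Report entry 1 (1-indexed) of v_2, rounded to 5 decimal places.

Lv0 = (1.000000, 5.000000); divide by 5.000000 → v1 = (0.200000, 1.000000)
Lv1 = (7.200000, 2.000000); divide by 7.200000 → v2 = (1.000000, 0.277778)
Requested entry of v2: 36/36 = 1.00000

1.00000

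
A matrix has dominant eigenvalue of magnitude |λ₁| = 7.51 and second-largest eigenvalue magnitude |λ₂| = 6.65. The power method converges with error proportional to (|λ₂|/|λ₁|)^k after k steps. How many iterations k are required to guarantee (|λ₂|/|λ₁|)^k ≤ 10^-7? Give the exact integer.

133

|λ₂/λ₁| = 6.65/7.51 = 0.88549
Need k ≥ ln(10^-7) / ln(0.88549) = -16.1181 / -0.1216 ≈ 132.530
Smallest integer k satisfying the bound: 133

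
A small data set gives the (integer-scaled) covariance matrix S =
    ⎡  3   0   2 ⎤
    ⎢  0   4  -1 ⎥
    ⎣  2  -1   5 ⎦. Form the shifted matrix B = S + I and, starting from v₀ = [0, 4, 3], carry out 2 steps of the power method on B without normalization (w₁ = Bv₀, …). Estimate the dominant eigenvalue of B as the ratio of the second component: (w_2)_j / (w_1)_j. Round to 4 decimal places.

μ ≈ 4.1765

B = S + I has rows (4, 0, 2); (0, 5, -1); (2, -1, 6)
w1 = Bv₀ = (6, 17, 14)
w2 = Bw1 = (52, 71, 79)
Ratio: 71/17 = 4.1765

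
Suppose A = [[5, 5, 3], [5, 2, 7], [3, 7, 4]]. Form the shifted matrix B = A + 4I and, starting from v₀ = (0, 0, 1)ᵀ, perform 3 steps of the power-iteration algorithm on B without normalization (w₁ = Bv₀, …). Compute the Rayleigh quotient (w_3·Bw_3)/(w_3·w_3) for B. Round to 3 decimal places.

B = A + 4I has rows (9, 5, 3); (5, 6, 7); (3, 7, 8)
w1 = Bv₀ = (9·0 + 5·0 + 3·1; 5·0 + 6·0 + 7·1; 3·0 + 7·0 + 8·1) = (3, 7, 8)
w2 = Bw1 = (9·3 + 5·7 + 3·8; 5·3 + 6·7 + 7·8; 3·3 + 7·7 + 8·8) = (86, 113, 122)
w3 = Bw2 = (1705, 1962, 2025)
Bw3 = (31230, 34472, 35049)
w3·Bw3 = 191855439; w3·w3 = 10857094; μ ≈ 191855439/10857094 = 17.671

17.671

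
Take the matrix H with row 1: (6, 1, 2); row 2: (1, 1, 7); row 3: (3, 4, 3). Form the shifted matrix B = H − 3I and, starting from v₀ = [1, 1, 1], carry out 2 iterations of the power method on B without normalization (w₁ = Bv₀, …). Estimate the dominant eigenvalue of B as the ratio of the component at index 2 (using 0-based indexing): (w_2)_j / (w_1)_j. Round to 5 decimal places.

B = H − 3I has rows (3, 1, 2); (1, -2, 7); (3, 4, 0)
w1 = Bv₀ = (3·1 + 1·1 + 2·1; 1·1 + (-2)·1 + 7·1; 3·1 + 4·1 + 0·1) = (6, 6, 7)
w2 = Bw1 = (3·6 + 1·6 + 2·7; 1·6 + (-2)·6 + 7·7; 3·6 + 4·6 + 0·7) = (38, 43, 42)
Ratio: 42/7 = 6.00000

μ ≈ 6.00000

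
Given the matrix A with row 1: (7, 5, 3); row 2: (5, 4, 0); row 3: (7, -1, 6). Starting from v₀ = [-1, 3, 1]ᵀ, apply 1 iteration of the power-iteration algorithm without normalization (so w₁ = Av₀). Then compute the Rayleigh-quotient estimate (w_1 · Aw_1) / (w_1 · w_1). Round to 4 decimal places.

w1 = Av₀ = (7·(-1) + 5·3 + 3·1; 5·(-1) + 4·3 + 0·1; 7·(-1) + (-1)·3 + 6·1) = (11, 7, -4)
Aw1 = (100, 83, 46)
w1·Aw1 = 11·100 + 7·83 + (-4)·46 = 1497; w1·w1 = 11·11 + 7·7 + (-4)·(-4) = 186
λ ≈ 1497/186 = 8.0484

λ ≈ 8.0484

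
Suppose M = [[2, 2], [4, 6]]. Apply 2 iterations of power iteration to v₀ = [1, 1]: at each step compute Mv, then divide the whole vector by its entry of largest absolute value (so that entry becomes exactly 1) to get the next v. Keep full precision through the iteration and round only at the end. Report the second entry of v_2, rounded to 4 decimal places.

Mv0 = (4.00000, 10.00000); divide by 10.00000 → v1 = (0.40000, 1.00000)
Mv1 = (2.80000, 7.60000); divide by 7.60000 → v2 = (0.36842, 1.00000)
Requested entry of v2: 76/76 = 1.0000

1.0000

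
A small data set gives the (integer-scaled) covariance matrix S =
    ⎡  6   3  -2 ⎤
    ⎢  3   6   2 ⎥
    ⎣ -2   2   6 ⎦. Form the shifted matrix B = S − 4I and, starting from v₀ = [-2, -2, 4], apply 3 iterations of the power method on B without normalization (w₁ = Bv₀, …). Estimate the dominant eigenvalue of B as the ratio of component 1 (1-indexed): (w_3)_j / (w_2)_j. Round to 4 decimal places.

5.8276

B = S − 4I has rows (2, 3, -2); (3, 2, 2); (-2, 2, 2)
w1 = Bv₀ = (-18, -2, 8)
w2 = Bw1 = (-58, -42, 48)
w3 = Bw2 = (-338, -162, 128)
Ratio: -338/-58 = 5.8276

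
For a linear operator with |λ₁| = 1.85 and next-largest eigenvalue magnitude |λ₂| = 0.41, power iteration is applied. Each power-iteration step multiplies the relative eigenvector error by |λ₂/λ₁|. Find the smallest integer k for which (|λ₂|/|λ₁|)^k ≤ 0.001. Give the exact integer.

|λ₂/λ₁| = 0.41/1.85 = 0.22162
Need k ≥ ln(0.001) / ln(0.22162) = -6.9078 / -1.5068 ≈ 4.584
Smallest integer k satisfying the bound: 5

5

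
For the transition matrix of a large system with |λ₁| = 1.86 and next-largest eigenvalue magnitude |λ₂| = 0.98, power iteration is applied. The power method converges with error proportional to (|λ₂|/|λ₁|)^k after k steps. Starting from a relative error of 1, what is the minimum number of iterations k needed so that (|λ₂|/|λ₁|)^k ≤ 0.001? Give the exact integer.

|λ₂/λ₁| = 0.98/1.86 = 0.52688
Need k ≥ ln(0.001) / ln(0.52688) = -6.9078 / -0.6408 ≈ 10.780
Smallest integer k satisfying the bound: 11

11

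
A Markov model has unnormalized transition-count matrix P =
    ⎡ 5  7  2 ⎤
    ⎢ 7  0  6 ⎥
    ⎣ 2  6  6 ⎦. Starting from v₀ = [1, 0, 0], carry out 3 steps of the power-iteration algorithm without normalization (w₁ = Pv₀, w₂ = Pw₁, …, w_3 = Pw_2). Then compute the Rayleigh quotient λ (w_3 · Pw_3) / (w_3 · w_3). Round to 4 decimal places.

w1 = Pv₀ = (5·1 + 7·0 + 2·0; 7·1 + 0·0 + 6·0; 2·1 + 6·0 + 6·0) = (5, 7, 2)
w2 = Pw1 = (5·5 + 7·7 + 2·2; 7·5 + 0·7 + 6·2; 2·5 + 6·7 + 6·2) = (78, 47, 64)
w3 = Pw2 = (847, 930, 822)
Pw3 = (12389, 10861, 12206)
w3·Pw3 = 847·12389 + 930·10861 + 822·12206 = 30627545; w3·w3 = 847·847 + 930·930 + 822·822 = 2257993
λ ≈ 30627545/2257993 = 13.5641

λ ≈ 13.5641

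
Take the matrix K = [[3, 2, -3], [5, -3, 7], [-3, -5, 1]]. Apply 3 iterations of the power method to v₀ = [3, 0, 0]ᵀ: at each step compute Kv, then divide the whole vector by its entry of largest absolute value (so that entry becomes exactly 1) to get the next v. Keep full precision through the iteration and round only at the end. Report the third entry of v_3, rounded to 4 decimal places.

Kv0 = (9.00000, 15.00000, -9.00000); divide by 15.00000 → v1 = (0.60000, 1.00000, -0.60000)
Kv1 = (5.60000, -4.20000, -7.40000); divide by -7.40000 → v2 = (-0.75676, 0.56757, 1.00000)
Kv2 = (-4.13514, 1.51351, 0.43243); divide by -4.13514 → v3 = (1.00000, -0.36601, -0.10458)
Requested entry of v3: -48/459 = -0.1046

-0.1046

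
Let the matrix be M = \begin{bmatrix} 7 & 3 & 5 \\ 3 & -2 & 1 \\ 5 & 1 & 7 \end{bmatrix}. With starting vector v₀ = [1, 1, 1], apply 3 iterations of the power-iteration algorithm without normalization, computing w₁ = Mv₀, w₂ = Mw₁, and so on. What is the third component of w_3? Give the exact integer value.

w1 = Mv₀ = (15, 2, 13)
w2 = Mw1 = (176, 54, 168)
w3 = Mw2 = (2234, 588, 2110)
The requested component of w3 is 2110.

2110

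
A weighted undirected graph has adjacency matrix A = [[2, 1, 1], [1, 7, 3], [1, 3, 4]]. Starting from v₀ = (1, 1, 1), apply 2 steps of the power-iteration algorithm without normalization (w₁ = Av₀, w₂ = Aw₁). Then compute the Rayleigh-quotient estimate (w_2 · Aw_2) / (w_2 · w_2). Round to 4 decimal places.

λ ≈ 9.1155

w1 = Av₀ = (4, 11, 8)
w2 = Aw1 = (27, 105, 69)
Aw2 = (228, 969, 618)
w2·Aw2 = 27·228 + 105·969 + 69·618 = 150543; w2·w2 = 27·27 + 105·105 + 69·69 = 16515
λ ≈ 150543/16515 = 9.1155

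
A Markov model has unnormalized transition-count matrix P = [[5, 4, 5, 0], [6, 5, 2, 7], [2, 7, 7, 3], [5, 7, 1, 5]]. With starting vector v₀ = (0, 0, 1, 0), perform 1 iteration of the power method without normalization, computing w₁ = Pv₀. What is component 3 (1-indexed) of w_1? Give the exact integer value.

w1 = Pv₀ = (5·0 + 4·0 + 5·1 + 0·0; 6·0 + 5·0 + 2·1 + 7·0; 2·0 + 7·0 + 7·1 + 3·0; 5·0 + 7·0 + 1·1 + 5·0) = (5, 2, 7, 1)
The requested component of w1 is 7.

7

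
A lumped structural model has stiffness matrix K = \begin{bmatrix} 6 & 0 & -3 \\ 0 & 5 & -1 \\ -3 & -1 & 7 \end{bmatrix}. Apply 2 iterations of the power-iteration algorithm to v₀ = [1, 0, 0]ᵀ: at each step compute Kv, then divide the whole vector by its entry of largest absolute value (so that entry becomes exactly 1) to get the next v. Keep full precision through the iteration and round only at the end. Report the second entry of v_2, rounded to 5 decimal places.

0.06667

Kv0 = (6.000000, 0.000000, -3.000000); divide by 6.000000 → v1 = (1.000000, 0.000000, -0.500000)
Kv1 = (7.500000, 0.500000, -6.500000); divide by 7.500000 → v2 = (1.000000, 0.066667, -0.866667)
Requested entry of v2: 3/45 = 0.06667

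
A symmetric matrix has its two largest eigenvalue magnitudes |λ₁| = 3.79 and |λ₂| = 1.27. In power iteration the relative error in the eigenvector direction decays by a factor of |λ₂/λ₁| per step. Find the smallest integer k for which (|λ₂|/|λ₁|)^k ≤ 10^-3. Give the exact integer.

|λ₂/λ₁| = 1.27/3.79 = 0.33509
Need k ≥ ln(10^-3) / ln(0.33509) = -6.9078 / -1.0933 ≈ 6.318
Smallest integer k satisfying the bound: 7

7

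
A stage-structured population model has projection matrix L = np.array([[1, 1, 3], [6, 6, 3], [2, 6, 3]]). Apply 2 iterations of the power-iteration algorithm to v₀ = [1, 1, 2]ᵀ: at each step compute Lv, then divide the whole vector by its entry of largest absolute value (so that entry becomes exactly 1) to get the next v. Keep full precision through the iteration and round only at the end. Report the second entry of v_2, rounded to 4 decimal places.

1.0000

Lv0 = (8.00000, 18.00000, 14.00000); divide by 18.00000 → v1 = (0.44444, 1.00000, 0.77778)
Lv1 = (3.77778, 11.00000, 9.22222); divide by 11.00000 → v2 = (0.34343, 1.00000, 0.83838)
Requested entry of v2: 198/198 = 1.0000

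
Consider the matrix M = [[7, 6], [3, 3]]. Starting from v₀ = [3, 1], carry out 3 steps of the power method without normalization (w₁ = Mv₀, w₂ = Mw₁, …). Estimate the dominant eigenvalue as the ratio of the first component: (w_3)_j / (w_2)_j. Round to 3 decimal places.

w1 = Mv₀ = (27, 12)
w2 = Mw1 = (261, 117)
w3 = Mw2 = (2529, 1134)
Ratio at component: 2529 / 261 = 9.690

9.690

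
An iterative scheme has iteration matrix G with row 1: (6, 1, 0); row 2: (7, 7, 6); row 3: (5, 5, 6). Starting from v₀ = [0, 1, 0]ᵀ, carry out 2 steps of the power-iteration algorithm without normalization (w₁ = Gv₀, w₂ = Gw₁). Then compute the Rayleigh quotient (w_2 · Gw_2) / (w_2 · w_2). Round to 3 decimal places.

12.988

w1 = Gv₀ = (6·0 + 1·1 + 0·0; 7·0 + 7·1 + 6·0; 5·0 + 5·1 + 6·0) = (1, 7, 5)
w2 = Gw1 = (6·1 + 1·7 + 0·5; 7·1 + 7·7 + 6·5; 5·1 + 5·7 + 6·5) = (13, 86, 70)
Gw2 = (164, 1113, 915)
w2·Gw2 = 13·164 + 86·1113 + 70·915 = 161900; w2·w2 = 13·13 + 86·86 + 70·70 = 12465
λ ≈ 161900/12465 = 12.988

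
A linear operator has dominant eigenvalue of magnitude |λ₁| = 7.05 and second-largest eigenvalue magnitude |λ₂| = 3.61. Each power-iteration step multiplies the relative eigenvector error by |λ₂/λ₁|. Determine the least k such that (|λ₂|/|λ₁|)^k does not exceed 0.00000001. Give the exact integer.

28

|λ₂/λ₁| = 3.61/7.05 = 0.51206
Need k ≥ ln(0.00000001) / ln(0.51206) = -18.4207 / -0.6693 ≈ 27.521
Smallest integer k satisfying the bound: 28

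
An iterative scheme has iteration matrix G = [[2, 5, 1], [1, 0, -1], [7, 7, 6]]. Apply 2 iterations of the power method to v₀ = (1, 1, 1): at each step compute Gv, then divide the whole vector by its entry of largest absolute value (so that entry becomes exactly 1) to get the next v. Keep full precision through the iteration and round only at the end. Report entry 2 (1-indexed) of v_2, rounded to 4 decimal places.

-0.0682

Gv0 = (8.00000, 0.00000, 20.00000); divide by 20.00000 → v1 = (0.40000, 0.00000, 1.00000)
Gv1 = (1.80000, -0.60000, 8.80000); divide by 8.80000 → v2 = (0.20455, -0.06818, 1.00000)
Requested entry of v2: -12/176 = -0.0682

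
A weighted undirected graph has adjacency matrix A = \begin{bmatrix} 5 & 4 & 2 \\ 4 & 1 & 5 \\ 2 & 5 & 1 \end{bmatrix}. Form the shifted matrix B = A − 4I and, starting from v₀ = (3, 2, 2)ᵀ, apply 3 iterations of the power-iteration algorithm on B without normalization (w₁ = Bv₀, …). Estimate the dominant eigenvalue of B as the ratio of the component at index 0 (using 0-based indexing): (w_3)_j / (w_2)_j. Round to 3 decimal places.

μ ≈ 5.121

B = A − 4I has rows (1, 4, 2); (4, -3, 5); (2, 5, -3)
w1 = Bv₀ = (15, 16, 10)
w2 = Bw1 = (99, 62, 80)
w3 = Bw2 = (507, 610, 268)
Ratio: 507/99 = 5.121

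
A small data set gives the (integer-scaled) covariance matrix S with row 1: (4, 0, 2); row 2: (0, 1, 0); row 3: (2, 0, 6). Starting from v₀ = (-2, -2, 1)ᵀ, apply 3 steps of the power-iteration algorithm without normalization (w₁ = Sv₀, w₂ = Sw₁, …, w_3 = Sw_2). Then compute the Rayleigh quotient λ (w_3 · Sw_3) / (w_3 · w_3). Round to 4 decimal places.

w1 = Sv₀ = (4·(-2) + 0·(-2) + 2·1; 0·(-2) + 1·(-2) + 0·1; 2·(-2) + 0·(-2) + 6·1) = (-6, -2, 2)
w2 = Sw1 = (4·(-6) + 0·(-2) + 2·2; 0·(-6) + 1·(-2) + 0·2; 2·(-6) + 0·(-2) + 6·2) = (-20, -2, 0)
w3 = Sw2 = (-80, -2, -40)
Sw3 = (-400, -2, -400)
w3·Sw3 = (-80)·(-400) + (-2)·(-2) + (-40)·(-400) = 48004; w3·w3 = (-80)·(-80) + (-2)·(-2) + (-40)·(-40) = 8004
λ ≈ 48004/8004 = 5.9975

λ ≈ 5.9975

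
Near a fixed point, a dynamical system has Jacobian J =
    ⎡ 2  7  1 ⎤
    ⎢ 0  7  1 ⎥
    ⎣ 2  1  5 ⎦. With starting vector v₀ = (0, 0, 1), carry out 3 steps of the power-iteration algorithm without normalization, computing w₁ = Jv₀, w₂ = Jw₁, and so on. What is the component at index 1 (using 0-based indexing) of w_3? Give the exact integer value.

112

w1 = Jv₀ = (2·0 + 7·0 + 1·1; 0·0 + 7·0 + 1·1; 2·0 + 1·0 + 5·1) = (1, 1, 5)
w2 = Jw1 = (2·1 + 7·1 + 1·5; 0·1 + 7·1 + 1·5; 2·1 + 1·1 + 5·5) = (14, 12, 28)
w3 = Jw2 = (140, 112, 180)
The requested component of w3 is 112.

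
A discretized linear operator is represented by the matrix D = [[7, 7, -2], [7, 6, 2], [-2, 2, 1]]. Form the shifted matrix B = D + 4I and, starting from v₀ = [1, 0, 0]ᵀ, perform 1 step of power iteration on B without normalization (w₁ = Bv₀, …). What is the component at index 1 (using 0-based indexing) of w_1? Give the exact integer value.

B = D + 4I has rows (11, 7, -2); (7, 10, 2); (-2, 2, 5)
w1 = Bv₀ = (11·1 + 7·0 + (-2)·0; 7·1 + 10·0 + 2·0; (-2)·1 + 2·0 + 5·0) = (11, 7, -2)
Requested component of w1: 7

7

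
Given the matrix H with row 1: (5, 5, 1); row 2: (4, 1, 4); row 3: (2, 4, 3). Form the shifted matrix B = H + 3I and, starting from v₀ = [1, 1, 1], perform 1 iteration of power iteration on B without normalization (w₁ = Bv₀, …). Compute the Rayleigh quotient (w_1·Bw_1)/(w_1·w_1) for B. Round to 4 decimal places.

12.7603

B = H + 3I has rows (8, 5, 1); (4, 4, 4); (2, 4, 6)
w1 = Bv₀ = (8·1 + 5·1 + 1·1; 4·1 + 4·1 + 4·1; 2·1 + 4·1 + 6·1) = (14, 12, 12)
Bw1 = (184, 152, 148)
w1·Bw1 = 6176; w1·w1 = 484; μ ≈ 6176/484 = 12.7603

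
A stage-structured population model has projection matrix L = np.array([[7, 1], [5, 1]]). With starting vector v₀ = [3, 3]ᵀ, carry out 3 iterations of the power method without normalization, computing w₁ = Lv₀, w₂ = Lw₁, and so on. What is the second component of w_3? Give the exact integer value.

w1 = Lv₀ = (7·3 + 1·3; 5·3 + 1·3) = (24, 18)
w2 = Lw1 = (7·24 + 1·18; 5·24 + 1·18) = (186, 138)
w3 = Lw2 = (1440, 1068)
The requested component of w3 is 1068.

1068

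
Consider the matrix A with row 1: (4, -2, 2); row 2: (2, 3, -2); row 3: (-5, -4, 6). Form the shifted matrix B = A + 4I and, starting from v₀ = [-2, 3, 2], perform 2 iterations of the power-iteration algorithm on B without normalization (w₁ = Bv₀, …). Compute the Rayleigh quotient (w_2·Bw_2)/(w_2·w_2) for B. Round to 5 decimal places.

μ ≈ 10.39169

B = A + 4I has rows (8, -2, 2); (2, 7, -2); (-5, -4, 10)
w1 = Bv₀ = (8·(-2) + (-2)·3 + 2·2; 2·(-2) + 7·3 + (-2)·2; (-5)·(-2) + (-4)·3 + 10·2) = (-18, 13, 18)
w2 = Bw1 = (8·(-18) + (-2)·13 + 2·18; 2·(-18) + 7·13 + (-2)·18; (-5)·(-18) + (-4)·13 + 10·18) = (-134, 19, 218)
Bw2 = (-674, -571, 2774)
w2·Bw2 = 684199; w2·w2 = 65841; μ ≈ 684199/65841 = 10.39169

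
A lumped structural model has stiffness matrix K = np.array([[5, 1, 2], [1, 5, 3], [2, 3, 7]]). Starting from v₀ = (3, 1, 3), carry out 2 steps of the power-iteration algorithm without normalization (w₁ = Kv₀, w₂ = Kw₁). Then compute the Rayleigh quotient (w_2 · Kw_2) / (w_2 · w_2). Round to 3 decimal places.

10.086

w1 = Kv₀ = (5·3 + 1·1 + 2·3; 1·3 + 5·1 + 3·3; 2·3 + 3·1 + 7·3) = (22, 17, 30)
w2 = Kw1 = (5·22 + 1·17 + 2·30; 1·22 + 5·17 + 3·30; 2·22 + 3·17 + 7·30) = (187, 197, 305)
Kw2 = (1742, 2087, 3100)
w2·Kw2 = 187·1742 + 197·2087 + 305·3100 = 1682393; w2·w2 = 187·187 + 197·197 + 305·305 = 166803
λ ≈ 1682393/166803 = 10.086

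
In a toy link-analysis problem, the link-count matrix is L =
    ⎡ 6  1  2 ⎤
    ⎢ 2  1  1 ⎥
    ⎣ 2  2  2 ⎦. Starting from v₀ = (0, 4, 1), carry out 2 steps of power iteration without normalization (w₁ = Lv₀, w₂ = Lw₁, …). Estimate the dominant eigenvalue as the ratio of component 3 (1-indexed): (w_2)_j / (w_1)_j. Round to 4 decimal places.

w1 = Lv₀ = (6·0 + 1·4 + 2·1; 2·0 + 1·4 + 1·1; 2·0 + 2·4 + 2·1) = (6, 5, 10)
w2 = Lw1 = (6·6 + 1·5 + 2·10; 2·6 + 1·5 + 1·10; 2·6 + 2·5 + 2·10) = (61, 27, 42)
Ratio at component: 42 / 10 = 4.2000

4.2000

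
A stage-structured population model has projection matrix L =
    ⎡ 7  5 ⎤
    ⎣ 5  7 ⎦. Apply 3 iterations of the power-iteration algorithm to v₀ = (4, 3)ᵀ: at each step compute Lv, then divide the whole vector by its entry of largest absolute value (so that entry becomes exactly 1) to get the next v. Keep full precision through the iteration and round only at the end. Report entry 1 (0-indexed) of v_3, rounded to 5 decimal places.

0.99868

Lv0 = (43.000000, 41.000000); divide by 43.000000 → v1 = (1.000000, 0.953488)
Lv1 = (11.767442, 11.674419); divide by 11.767442 → v2 = (1.000000, 0.992095)
Lv2 = (11.960474, 11.944664); divide by 11.960474 → v3 = (1.000000, 0.998678)
Requested entry of v3: 6044/6052 = 0.99868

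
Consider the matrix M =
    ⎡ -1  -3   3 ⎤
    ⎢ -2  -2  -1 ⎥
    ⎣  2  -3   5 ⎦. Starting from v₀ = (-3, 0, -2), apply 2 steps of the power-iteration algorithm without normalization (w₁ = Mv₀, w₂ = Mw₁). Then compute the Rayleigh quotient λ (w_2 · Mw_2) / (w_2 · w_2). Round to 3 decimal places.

w1 = Mv₀ = ((-1)·(-3) + (-3)·0 + 3·(-2); (-2)·(-3) + (-2)·0 + (-1)·(-2); 2·(-3) + (-3)·0 + 5·(-2)) = (-3, 8, -16)
w2 = Mw1 = ((-1)·(-3) + (-3)·8 + 3·(-16); (-2)·(-3) + (-2)·8 + (-1)·(-16); 2·(-3) + (-3)·8 + 5·(-16)) = (-69, 6, -110)
Mw2 = (-279, 236, -706)
w2·Mw2 = (-69)·(-279) + 6·236 + (-110)·(-706) = 98327; w2·w2 = (-69)·(-69) + 6·6 + (-110)·(-110) = 16897
λ ≈ 98327/16897 = 5.819

5.819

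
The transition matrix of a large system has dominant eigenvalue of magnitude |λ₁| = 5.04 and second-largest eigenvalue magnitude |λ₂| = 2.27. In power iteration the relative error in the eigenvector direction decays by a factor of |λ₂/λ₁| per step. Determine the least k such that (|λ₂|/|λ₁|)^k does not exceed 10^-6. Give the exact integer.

|λ₂/λ₁| = 2.27/5.04 = 0.45040
Need k ≥ ln(10^-6) / ln(0.45040) = -13.8155 / -0.7976 ≈ 17.321
Smallest integer k satisfying the bound: 18

18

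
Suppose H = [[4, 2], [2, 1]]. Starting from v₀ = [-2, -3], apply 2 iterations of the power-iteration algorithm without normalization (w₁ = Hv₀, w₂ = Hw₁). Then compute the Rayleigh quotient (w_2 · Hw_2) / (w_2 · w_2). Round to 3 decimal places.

w1 = Hv₀ = (-14, -7)
w2 = Hw1 = (-70, -35)
Hw2 = (-350, -175)
w2·Hw2 = (-70)·(-350) + (-35)·(-175) = 30625; w2·w2 = (-70)·(-70) + (-35)·(-35) = 6125
λ ≈ 30625/6125 = 5.000

5.000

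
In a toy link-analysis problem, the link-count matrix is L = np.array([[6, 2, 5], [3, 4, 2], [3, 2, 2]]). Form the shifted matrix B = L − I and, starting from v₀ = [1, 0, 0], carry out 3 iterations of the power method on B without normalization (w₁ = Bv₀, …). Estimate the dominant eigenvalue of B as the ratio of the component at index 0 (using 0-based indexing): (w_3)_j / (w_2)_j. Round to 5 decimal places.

B = L − I has rows (5, 2, 5); (3, 3, 2); (3, 2, 1)
w1 = Bv₀ = (5·1 + 2·0 + 5·0; 3·1 + 3·0 + 2·0; 3·1 + 2·0 + 1·0) = (5, 3, 3)
w2 = Bw1 = (5·5 + 2·3 + 5·3; 3·5 + 3·3 + 2·3; 3·5 + 2·3 + 1·3) = (46, 30, 24)
w3 = Bw2 = (410, 276, 222)
Ratio: 410/46 = 8.91304

8.91304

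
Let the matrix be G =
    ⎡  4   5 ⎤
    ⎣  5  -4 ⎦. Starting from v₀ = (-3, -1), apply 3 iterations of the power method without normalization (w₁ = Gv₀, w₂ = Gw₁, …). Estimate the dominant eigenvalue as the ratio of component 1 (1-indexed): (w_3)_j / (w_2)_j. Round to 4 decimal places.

w1 = Gv₀ = (-17, -11)
w2 = Gw1 = (-123, -41)
w3 = Gw2 = (-697, -451)
Ratio at component: -697 / -123 = 5.6667

5.6667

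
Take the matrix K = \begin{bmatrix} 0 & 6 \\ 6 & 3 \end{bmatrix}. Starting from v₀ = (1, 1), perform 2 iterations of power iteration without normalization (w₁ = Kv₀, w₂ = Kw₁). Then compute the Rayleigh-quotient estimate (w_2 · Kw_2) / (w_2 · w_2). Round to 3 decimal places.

w1 = Kv₀ = (6, 9)
w2 = Kw1 = (54, 63)
Kw2 = (378, 513)
w2·Kw2 = 54·378 + 63·513 = 52731; w2·w2 = 54·54 + 63·63 = 6885
λ ≈ 52731/6885 = 7.659

7.659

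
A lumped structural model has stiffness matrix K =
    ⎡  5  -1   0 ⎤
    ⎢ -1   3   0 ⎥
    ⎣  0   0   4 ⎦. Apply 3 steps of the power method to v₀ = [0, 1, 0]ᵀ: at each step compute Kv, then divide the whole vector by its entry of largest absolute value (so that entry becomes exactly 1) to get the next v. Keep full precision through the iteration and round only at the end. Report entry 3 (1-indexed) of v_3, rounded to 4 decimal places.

0.0000

Kv0 = (-1.00000, 3.00000, 0.00000); divide by 3.00000 → v1 = (-0.33333, 1.00000, 0.00000)
Kv1 = (-2.66667, 3.33333, 0.00000); divide by 3.33333 → v2 = (-0.80000, 1.00000, 0.00000)
Kv2 = (-5.00000, 3.80000, 0.00000); divide by -5.00000 → v3 = (1.00000, -0.76000, 0.00000)
Requested entry of v3: 0/-50 = 0.0000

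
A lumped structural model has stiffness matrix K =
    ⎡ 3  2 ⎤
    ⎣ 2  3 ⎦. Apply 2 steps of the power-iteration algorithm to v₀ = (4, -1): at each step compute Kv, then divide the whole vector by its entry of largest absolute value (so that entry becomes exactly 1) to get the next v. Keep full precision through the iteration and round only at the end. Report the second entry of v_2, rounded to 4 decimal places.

0.8750

Kv0 = (10.00000, 5.00000); divide by 10.00000 → v1 = (1.00000, 0.50000)
Kv1 = (4.00000, 3.50000); divide by 4.00000 → v2 = (1.00000, 0.87500)
Requested entry of v2: 35/40 = 0.8750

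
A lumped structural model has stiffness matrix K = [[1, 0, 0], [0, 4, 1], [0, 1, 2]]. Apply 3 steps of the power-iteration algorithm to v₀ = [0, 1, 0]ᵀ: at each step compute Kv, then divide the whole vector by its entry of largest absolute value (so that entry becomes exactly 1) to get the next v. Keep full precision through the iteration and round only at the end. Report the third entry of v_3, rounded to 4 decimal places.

Kv0 = (0.00000, 4.00000, 1.00000); divide by 4.00000 → v1 = (0.00000, 1.00000, 0.25000)
Kv1 = (0.00000, 4.25000, 1.50000); divide by 4.25000 → v2 = (0.00000, 1.00000, 0.35294)
Kv2 = (0.00000, 4.35294, 1.70588); divide by 4.35294 → v3 = (0.00000, 1.00000, 0.39189)
Requested entry of v3: 29/74 = 0.3919

0.3919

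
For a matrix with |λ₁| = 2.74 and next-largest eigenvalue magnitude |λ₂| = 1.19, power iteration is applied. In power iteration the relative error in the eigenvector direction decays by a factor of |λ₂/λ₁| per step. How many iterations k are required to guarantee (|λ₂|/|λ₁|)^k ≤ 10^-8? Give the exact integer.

23

|λ₂/λ₁| = 1.19/2.74 = 0.43431
Need k ≥ ln(10^-8) / ln(0.43431) = -18.4207 / -0.8340 ≈ 22.087
Smallest integer k satisfying the bound: 23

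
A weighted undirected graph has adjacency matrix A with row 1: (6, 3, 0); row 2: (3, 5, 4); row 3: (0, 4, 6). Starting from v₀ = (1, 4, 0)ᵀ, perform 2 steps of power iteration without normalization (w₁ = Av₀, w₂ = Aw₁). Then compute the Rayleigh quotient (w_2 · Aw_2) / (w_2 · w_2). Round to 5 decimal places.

w1 = Av₀ = (6·1 + 3·4 + 0·0; 3·1 + 5·4 + 4·0; 0·1 + 4·4 + 6·0) = (18, 23, 16)
w2 = Aw1 = (6·18 + 3·23 + 0·16; 3·18 + 5·23 + 4·16; 0·18 + 4·23 + 6·16) = (177, 233, 188)
Aw2 = (1761, 2448, 2060)
w2·Aw2 = 177·1761 + 233·2448 + 188·2060 = 1269361; w2·w2 = 177·177 + 233·233 + 188·188 = 120962
λ ≈ 1269361/120962 = 10.49388

λ ≈ 10.49388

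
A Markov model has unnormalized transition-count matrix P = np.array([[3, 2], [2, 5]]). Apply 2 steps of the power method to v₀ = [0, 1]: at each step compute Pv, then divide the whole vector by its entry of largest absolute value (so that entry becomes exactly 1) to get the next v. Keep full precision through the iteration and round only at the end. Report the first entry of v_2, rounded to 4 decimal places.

0.5517

Pv0 = (2.00000, 5.00000); divide by 5.00000 → v1 = (0.40000, 1.00000)
Pv1 = (3.20000, 5.80000); divide by 5.80000 → v2 = (0.55172, 1.00000)
Requested entry of v2: 16/29 = 0.5517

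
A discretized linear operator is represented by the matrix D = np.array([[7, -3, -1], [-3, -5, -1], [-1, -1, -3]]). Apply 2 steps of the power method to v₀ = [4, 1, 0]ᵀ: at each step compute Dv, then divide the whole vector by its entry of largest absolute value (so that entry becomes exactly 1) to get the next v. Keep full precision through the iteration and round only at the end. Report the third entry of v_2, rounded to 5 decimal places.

Dv0 = (25.000000, -17.000000, -5.000000); divide by 25.000000 → v1 = (1.000000, -0.680000, -0.200000)
Dv1 = (9.240000, 0.600000, 0.280000); divide by 9.240000 → v2 = (1.000000, 0.064935, 0.030303)
Requested entry of v2: 7/231 = 0.03030

0.03030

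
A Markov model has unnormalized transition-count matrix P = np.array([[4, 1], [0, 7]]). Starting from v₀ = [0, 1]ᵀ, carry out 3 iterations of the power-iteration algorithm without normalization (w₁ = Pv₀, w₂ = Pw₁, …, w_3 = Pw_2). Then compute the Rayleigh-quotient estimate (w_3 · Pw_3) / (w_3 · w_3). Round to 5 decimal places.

λ ≈ 7.04713

w1 = Pv₀ = (4·0 + 1·1; 0·0 + 7·1) = (1, 7)
w2 = Pw1 = (4·1 + 1·7; 0·1 + 7·7) = (11, 49)
w3 = Pw2 = (93, 343)
Pw3 = (715, 2401)
w3·Pw3 = 93·715 + 343·2401 = 890038; w3·w3 = 93·93 + 343·343 = 126298
λ ≈ 890038/126298 = 7.04713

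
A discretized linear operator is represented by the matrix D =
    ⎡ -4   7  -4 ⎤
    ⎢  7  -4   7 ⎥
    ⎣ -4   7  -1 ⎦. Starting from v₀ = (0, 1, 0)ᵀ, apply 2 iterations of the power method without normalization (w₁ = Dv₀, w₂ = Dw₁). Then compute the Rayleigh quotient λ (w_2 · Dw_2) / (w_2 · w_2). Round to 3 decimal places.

λ ≈ -15.034

w1 = Dv₀ = ((-4)·0 + 7·1 + (-4)·0; 7·0 + (-4)·1 + 7·0; (-4)·0 + 7·1 + (-1)·0) = (7, -4, 7)
w2 = Dw1 = ((-4)·7 + 7·(-4) + (-4)·7; 7·7 + (-4)·(-4) + 7·7; (-4)·7 + 7·(-4) + (-1)·7) = (-84, 114, -63)
Dw2 = (1386, -1485, 1197)
w2·Dw2 = (-84)·1386 + 114·(-1485) + (-63)·1197 = -361125; w2·w2 = (-84)·(-84) + 114·114 + (-63)·(-63) = 24021
λ ≈ -361125/24021 = -15.034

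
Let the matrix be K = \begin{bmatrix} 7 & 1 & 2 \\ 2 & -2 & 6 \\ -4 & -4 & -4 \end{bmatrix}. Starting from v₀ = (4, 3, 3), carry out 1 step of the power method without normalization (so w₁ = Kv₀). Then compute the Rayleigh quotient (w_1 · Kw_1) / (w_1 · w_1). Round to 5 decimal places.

w1 = Kv₀ = (7·4 + 1·3 + 2·3; 2·4 + (-2)·3 + 6·3; (-4)·4 + (-4)·3 + (-4)·3) = (37, 20, -40)
Kw1 = (199, -206, -68)
w1·Kw1 = 37·199 + 20·(-206) + (-40)·(-68) = 5963; w1·w1 = 37·37 + 20·20 + (-40)·(-40) = 3369
λ ≈ 5963/3369 = 1.76996

λ ≈ 1.76996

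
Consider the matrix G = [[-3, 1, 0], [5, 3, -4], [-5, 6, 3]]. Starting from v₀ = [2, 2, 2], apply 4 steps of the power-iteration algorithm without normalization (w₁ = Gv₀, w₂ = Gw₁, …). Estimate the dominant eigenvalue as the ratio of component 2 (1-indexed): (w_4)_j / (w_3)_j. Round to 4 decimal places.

4.3409

w1 = Gv₀ = ((-3)·2 + 1·2 + 0·2; 5·2 + 3·2 + (-4)·2; (-5)·2 + 6·2 + 3·2) = (-4, 8, 8)
w2 = Gw1 = ((-3)·(-4) + 1·8 + 0·8; 5·(-4) + 3·8 + (-4)·8; (-5)·(-4) + 6·8 + 3·8) = (20, -28, 92)
w3 = Gw2 = (-88, -352, 8)
w4 = Gw3 = (-88, -1528, -1648)
Ratio at component: -1528 / -352 = 4.3409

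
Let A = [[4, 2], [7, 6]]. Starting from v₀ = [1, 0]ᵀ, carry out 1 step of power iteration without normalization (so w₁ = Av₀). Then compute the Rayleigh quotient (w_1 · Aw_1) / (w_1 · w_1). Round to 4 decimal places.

w1 = Av₀ = (4, 7)
Aw1 = (30, 70)
w1·Aw1 = 4·30 + 7·70 = 610; w1·w1 = 4·4 + 7·7 = 65
λ ≈ 610/65 = 9.3846

9.3846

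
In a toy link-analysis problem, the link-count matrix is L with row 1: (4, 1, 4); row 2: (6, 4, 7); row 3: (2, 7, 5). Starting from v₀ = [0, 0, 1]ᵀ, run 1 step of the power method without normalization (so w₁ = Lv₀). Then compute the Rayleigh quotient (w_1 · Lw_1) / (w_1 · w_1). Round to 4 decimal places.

λ ≈ 13.2333

w1 = Lv₀ = (4·0 + 1·0 + 4·1; 6·0 + 4·0 + 7·1; 2·0 + 7·0 + 5·1) = (4, 7, 5)
Lw1 = (43, 87, 82)
w1·Lw1 = 4·43 + 7·87 + 5·82 = 1191; w1·w1 = 4·4 + 7·7 + 5·5 = 90
λ ≈ 1191/90 = 13.2333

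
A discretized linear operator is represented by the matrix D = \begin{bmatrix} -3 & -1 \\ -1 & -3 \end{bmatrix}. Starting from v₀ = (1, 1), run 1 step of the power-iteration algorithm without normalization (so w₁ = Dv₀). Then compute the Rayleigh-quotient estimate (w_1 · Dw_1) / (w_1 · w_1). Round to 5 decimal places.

λ ≈ -4.00000

w1 = Dv₀ = (-4, -4)
Dw1 = (16, 16)
w1·Dw1 = (-4)·16 + (-4)·16 = -128; w1·w1 = (-4)·(-4) + (-4)·(-4) = 32
λ ≈ -128/32 = -4.00000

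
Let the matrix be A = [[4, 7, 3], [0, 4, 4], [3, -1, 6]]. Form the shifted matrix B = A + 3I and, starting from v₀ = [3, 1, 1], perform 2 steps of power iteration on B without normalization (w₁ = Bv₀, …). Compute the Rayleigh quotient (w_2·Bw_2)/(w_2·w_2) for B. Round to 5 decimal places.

B = A + 3I has rows (7, 7, 3); (0, 7, 4); (3, -1, 9)
w1 = Bv₀ = (7·3 + 7·1 + 3·1; 0·3 + 7·1 + 4·1; 3·3 + (-1)·1 + 9·1) = (31, 11, 17)
w2 = Bw1 = (7·31 + 7·11 + 3·17; 0·31 + 7·11 + 4·17; 3·31 + (-1)·11 + 9·17) = (345, 145, 235)
Bw2 = (4135, 1955, 3005)
w2·Bw2 = 2416225; w2·w2 = 195275; μ ≈ 2416225/195275 = 12.37345

μ ≈ 12.37345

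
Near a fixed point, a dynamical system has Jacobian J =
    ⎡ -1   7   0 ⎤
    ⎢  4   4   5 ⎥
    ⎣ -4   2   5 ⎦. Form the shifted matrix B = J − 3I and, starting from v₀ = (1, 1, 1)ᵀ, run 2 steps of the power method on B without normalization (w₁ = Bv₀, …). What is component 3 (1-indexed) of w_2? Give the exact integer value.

8

B = J − 3I has rows (-4, 7, 0); (4, 1, 5); (-4, 2, 2)
w1 = Bv₀ = ((-4)·1 + 7·1 + 0·1; 4·1 + 1·1 + 5·1; (-4)·1 + 2·1 + 2·1) = (3, 10, 0)
w2 = Bw1 = ((-4)·3 + 7·10 + 0·0; 4·3 + 1·10 + 5·0; (-4)·3 + 2·10 + 2·0) = (58, 22, 8)
Requested component of w2: 8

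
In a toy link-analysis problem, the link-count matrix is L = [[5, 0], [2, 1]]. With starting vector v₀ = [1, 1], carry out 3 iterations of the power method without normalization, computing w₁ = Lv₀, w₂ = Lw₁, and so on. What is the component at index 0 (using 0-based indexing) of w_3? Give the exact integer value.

125

w1 = Lv₀ = (5·1 + 0·1; 2·1 + 1·1) = (5, 3)
w2 = Lw1 = (5·5 + 0·3; 2·5 + 1·3) = (25, 13)
w3 = Lw2 = (125, 63)
The requested component of w3 is 125.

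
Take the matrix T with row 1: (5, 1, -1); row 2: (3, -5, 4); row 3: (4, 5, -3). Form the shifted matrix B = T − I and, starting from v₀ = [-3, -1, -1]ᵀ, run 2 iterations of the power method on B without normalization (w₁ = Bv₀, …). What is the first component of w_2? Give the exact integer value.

B = T − I has rows (4, 1, -1); (3, -6, 4); (4, 5, -4)
w1 = Bv₀ = (4·(-3) + 1·(-1) + (-1)·(-1); 3·(-3) + (-6)·(-1) + 4·(-1); 4·(-3) + 5·(-1) + (-4)·(-1)) = (-12, -7, -13)
w2 = Bw1 = (4·(-12) + 1·(-7) + (-1)·(-13); 3·(-12) + (-6)·(-7) + 4·(-13); 4·(-12) + 5·(-7) + (-4)·(-13)) = (-42, -46, -31)
Requested component of w2: -42

-42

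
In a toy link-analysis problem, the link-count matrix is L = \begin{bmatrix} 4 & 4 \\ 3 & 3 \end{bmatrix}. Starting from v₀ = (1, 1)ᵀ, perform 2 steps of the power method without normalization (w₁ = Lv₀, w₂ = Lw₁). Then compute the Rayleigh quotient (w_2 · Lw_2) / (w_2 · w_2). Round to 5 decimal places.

λ ≈ 7.00000

w1 = Lv₀ = (4·1 + 4·1; 3·1 + 3·1) = (8, 6)
w2 = Lw1 = (4·8 + 4·6; 3·8 + 3·6) = (56, 42)
Lw2 = (392, 294)
w2·Lw2 = 56·392 + 42·294 = 34300; w2·w2 = 56·56 + 42·42 = 4900
λ ≈ 34300/4900 = 7.00000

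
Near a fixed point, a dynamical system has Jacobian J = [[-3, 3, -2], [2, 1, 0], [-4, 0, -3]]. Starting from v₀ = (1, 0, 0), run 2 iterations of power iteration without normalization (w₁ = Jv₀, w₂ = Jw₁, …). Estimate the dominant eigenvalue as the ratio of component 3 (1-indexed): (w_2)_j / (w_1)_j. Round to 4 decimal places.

w1 = Jv₀ = (-3, 2, -4)
w2 = Jw1 = (23, -4, 24)
Ratio at component: 24 / -4 = -6.0000

-6.0000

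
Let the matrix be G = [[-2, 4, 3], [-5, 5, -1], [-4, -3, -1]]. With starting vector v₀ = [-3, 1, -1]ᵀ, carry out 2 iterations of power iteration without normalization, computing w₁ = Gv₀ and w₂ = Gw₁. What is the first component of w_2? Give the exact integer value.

w1 = Gv₀ = ((-2)·(-3) + 4·1 + 3·(-1); (-5)·(-3) + 5·1 + (-1)·(-1); (-4)·(-3) + (-3)·1 + (-1)·(-1)) = (7, 21, 10)
w2 = Gw1 = ((-2)·7 + 4·21 + 3·10; (-5)·7 + 5·21 + (-1)·10; (-4)·7 + (-3)·21 + (-1)·10) = (100, 60, -101)
The requested component of w2 is 100.

100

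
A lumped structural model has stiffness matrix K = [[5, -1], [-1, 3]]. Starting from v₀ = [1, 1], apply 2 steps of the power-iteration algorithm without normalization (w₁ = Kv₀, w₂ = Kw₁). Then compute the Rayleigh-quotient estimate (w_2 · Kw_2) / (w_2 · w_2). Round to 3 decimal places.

w1 = Kv₀ = (5·1 + (-1)·1; (-1)·1 + 3·1) = (4, 2)
w2 = Kw1 = (5·4 + (-1)·2; (-1)·4 + 3·2) = (18, 2)
Kw2 = (88, -12)
w2·Kw2 = 18·88 + 2·(-12) = 1560; w2·w2 = 18·18 + 2·2 = 328
λ ≈ 1560/328 = 4.756

λ ≈ 4.756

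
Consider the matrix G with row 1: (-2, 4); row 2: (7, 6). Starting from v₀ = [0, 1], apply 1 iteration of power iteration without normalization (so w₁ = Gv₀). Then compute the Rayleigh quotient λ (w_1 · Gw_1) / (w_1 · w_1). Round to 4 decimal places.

8.6154

w1 = Gv₀ = (4, 6)
Gw1 = (16, 64)
w1·Gw1 = 4·16 + 6·64 = 448; w1·w1 = 4·4 + 6·6 = 52
λ ≈ 448/52 = 8.6154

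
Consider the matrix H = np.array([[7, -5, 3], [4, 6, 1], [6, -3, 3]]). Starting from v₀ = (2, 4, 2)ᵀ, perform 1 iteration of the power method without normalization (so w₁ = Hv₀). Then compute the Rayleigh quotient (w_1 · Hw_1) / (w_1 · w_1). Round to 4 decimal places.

w1 = Hv₀ = (7·2 + (-5)·4 + 3·2; 4·2 + 6·4 + 1·2; 6·2 + (-3)·4 + 3·2) = (0, 34, 6)
Hw1 = (-152, 210, -84)
w1·Hw1 = 0·(-152) + 34·210 + 6·(-84) = 6636; w1·w1 = 0·0 + 34·34 + 6·6 = 1192
λ ≈ 6636/1192 = 5.5671

5.5671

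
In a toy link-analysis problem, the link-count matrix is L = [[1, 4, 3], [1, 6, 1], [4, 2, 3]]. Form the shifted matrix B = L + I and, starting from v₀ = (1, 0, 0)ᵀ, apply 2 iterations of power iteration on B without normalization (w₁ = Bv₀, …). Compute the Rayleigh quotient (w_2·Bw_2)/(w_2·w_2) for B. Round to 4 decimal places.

B = L + I has rows (2, 4, 3); (1, 7, 1); (4, 2, 4)
w1 = Bv₀ = (2, 1, 4)
w2 = Bw1 = (20, 13, 26)
Bw2 = (170, 137, 210)
w2·Bw2 = 10641; w2·w2 = 1245; μ ≈ 10641/1245 = 8.5470

8.5470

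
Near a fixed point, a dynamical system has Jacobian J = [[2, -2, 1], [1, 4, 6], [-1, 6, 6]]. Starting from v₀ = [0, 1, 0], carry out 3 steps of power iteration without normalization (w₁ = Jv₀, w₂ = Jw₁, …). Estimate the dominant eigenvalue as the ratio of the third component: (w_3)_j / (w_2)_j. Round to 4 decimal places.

w1 = Jv₀ = (2·0 + (-2)·1 + 1·0; 1·0 + 4·1 + 6·0; (-1)·0 + 6·1 + 6·0) = (-2, 4, 6)
w2 = Jw1 = (2·(-2) + (-2)·4 + 1·6; 1·(-2) + 4·4 + 6·6; (-1)·(-2) + 6·4 + 6·6) = (-6, 50, 62)
w3 = Jw2 = (-50, 566, 678)
Ratio at component: 678 / 62 = 10.9355

10.9355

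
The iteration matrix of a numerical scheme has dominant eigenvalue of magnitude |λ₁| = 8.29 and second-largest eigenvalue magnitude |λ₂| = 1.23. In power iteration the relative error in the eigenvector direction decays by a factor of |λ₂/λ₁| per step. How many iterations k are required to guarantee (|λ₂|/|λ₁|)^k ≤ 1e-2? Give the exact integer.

|λ₂/λ₁| = 1.23/8.29 = 0.14837
Need k ≥ ln(1e-2) / ln(0.14837) = -4.6052 / -1.9080 ≈ 2.414
Smallest integer k satisfying the bound: 3

3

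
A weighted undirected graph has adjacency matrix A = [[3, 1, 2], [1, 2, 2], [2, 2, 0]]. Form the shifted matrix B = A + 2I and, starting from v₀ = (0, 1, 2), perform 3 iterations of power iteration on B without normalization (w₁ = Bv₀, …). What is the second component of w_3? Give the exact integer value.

B = A + 2I has rows (5, 1, 2); (1, 4, 2); (2, 2, 2)
w1 = Bv₀ = (5·0 + 1·1 + 2·2; 1·0 + 4·1 + 2·2; 2·0 + 2·1 + 2·2) = (5, 8, 6)
w2 = Bw1 = (5·5 + 1·8 + 2·6; 1·5 + 4·8 + 2·6; 2·5 + 2·8 + 2·6) = (45, 49, 38)
w3 = Bw2 = (350, 317, 264)
Requested component of w3: 317

317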